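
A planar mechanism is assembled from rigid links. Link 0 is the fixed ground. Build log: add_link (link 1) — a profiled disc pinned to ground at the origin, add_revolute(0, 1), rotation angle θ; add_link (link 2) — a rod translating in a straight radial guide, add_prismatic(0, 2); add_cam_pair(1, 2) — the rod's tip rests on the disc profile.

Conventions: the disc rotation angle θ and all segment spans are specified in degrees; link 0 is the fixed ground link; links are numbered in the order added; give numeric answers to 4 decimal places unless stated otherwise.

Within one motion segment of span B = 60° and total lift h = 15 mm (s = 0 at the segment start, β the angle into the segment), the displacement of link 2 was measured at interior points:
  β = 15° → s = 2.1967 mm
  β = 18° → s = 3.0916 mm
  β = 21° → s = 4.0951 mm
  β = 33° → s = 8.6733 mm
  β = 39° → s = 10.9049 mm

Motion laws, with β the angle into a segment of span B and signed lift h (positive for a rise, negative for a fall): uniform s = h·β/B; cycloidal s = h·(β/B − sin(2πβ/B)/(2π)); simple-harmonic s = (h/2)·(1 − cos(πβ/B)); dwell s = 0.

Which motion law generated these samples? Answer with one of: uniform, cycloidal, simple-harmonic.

candidates at β/B = r: uniform s = h·r (linear in β); cycloidal s = h·(r − sin(2πr)/(2π)); simple-harmonic s = (h/2)(1 − cos(πr))
β=15°: printed 2.1967 | uniform 3.7500, cycloidal 1.3627, simple-harmonic 2.1967
β=18°: printed 3.0916 | uniform 4.5000, cycloidal 2.2295, simple-harmonic 3.0916
β=21°: printed 4.0951 | uniform 5.2500, cycloidal 3.3186, simple-harmonic 4.0951
β=33°: printed 8.6733 | uniform 8.2500, cycloidal 8.9877, simple-harmonic 8.6733
β=39°: printed 10.9049 | uniform 9.7500, cycloidal 11.6814, simple-harmonic 10.9049
only one law matches every sample → simple-harmonic

simple-harmonic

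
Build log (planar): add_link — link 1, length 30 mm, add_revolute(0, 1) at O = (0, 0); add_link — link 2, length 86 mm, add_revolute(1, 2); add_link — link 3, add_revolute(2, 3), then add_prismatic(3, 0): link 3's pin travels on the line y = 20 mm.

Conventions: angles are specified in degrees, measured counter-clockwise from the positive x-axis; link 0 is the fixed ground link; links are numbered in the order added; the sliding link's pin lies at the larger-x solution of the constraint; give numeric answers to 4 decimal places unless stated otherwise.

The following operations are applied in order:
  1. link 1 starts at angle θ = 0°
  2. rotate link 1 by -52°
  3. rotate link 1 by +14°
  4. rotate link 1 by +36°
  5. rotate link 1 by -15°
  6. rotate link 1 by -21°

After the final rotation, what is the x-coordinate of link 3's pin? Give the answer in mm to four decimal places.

geometry: r = 30 mm, L = 86 mm, e = 20 mm; θ starts at 0°
rotate link 1 by -52°: θ ← 0° -52° = -52°
rotate link 1 by +14°: θ ← -52° +14° = -38°
rotate link 1 by +36°: θ ← -38° +36° = -2°
rotate link 1 by -15°: θ ← -2° -15° = -17°
rotate link 1 by -21°: θ ← -17° -21° = -38°
crank pin P = (r cos θ, r sin θ) = (23.640323, -18.469844)
h = r sin θ − e = -18.469844 − 20 = -38.469844
x = r cos θ + √(L² − h²) = 23.640323 + 76.916000 = 100.556323

100.5563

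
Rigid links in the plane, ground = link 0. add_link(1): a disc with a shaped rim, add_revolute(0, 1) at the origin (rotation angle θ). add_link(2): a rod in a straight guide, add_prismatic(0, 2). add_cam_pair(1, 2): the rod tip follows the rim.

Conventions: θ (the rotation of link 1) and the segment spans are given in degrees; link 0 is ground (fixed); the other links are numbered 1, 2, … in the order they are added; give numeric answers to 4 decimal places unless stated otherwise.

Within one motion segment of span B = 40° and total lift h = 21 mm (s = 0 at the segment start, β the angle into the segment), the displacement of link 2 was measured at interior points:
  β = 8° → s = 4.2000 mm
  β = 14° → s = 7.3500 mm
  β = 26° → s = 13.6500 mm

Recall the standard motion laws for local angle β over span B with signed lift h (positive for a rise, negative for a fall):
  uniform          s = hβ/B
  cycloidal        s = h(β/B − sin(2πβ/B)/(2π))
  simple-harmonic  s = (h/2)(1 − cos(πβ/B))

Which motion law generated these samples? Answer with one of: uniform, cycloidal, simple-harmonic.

candidates at β/B = r: uniform s = h·r (linear in β); cycloidal s = h·(r − sin(2πr)/(2π)); simple-harmonic s = (h/2)(1 − cos(πr))
β=8°: printed 4.2000 | uniform 4.2000, cycloidal 1.0213, simple-harmonic 2.0053
β=14°: printed 7.3500 | uniform 7.3500, cycloidal 4.6461, simple-harmonic 5.7331
β=26°: printed 13.6500 | uniform 13.6500, cycloidal 16.3539, simple-harmonic 15.2669
only one law matches every sample → uniform

uniform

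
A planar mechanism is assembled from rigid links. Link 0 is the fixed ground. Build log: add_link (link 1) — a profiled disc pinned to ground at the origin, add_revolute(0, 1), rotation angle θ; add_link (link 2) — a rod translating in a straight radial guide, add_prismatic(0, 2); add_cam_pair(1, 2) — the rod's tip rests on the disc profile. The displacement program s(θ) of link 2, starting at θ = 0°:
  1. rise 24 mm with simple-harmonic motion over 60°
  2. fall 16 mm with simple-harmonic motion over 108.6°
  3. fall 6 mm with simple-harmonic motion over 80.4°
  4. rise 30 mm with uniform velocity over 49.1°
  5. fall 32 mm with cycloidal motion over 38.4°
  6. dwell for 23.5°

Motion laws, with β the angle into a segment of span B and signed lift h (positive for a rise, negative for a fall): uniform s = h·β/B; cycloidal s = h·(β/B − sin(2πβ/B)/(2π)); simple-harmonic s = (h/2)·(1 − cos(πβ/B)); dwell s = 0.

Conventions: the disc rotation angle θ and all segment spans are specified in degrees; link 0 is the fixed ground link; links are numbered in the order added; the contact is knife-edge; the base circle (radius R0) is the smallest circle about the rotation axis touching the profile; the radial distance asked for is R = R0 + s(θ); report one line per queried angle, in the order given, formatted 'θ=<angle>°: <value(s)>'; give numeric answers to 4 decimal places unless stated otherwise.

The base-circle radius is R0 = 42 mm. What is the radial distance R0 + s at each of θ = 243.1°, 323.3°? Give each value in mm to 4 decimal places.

seg 1 [0°–60°] simple-harmonic, h=24: full span → s += 24 → s = 24.0000
seg 2 [60°–168.6°] simple-harmonic, h=-16: full span → s += -16 → s = 8.0000
seg 3 [168.6°–249°] simple-harmonic, h=-6: θ=243.1° here. β=74.5, B=80.4. -6/2·(1 − cos(π·0.9266)) = -5.9206 → s = 2.0794
seg 3 [168.6°–249°] simple-harmonic, h=-6: full span → s += -6 → s = 2.0000
seg 4 [249°–298.1°] uniform, h=30: full span → s += 30 → s = 32.0000
seg 5 [298.1°–336.5°] cycloidal, h=-32: θ=323.3° here. β=25.2, B=38.4. -32·(0.6563 − sin(2π·0.6563)/(2π)) = -25.2346 → s = 6.7654
θ=243.1°: R = R0 + s = 42 + 2.0794 = 44.0794
θ=323.3°: R = R0 + s = 42 + 6.7654 = 48.7654

θ=243.1°: 44.0794
θ=323.3°: 48.7654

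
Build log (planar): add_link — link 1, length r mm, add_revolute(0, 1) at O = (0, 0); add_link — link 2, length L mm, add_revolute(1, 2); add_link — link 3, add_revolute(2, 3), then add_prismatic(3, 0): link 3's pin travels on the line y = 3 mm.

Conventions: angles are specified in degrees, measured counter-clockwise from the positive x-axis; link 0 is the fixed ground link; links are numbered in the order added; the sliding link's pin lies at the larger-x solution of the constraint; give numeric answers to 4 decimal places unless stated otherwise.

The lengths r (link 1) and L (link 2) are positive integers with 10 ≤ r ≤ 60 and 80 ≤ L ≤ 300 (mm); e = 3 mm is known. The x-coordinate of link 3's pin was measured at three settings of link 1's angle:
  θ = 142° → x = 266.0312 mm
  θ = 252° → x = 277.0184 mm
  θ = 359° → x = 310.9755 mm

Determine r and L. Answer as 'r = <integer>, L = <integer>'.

constraint per measurement: (x − r cos θ)² + (r sin θ − e)² = L²
subtracting the θ₁ and θ₂ equations cancels the r² and L² terms:
r = (x₁² − x₂²) / (2[(x₁cos θ₁ + e sin θ₁) − (x₂cos θ₂ + e sin θ₂)]) = 25.0000 → r = 25
L² = (x₁ − r cos θ₁)² + (r sin θ₁ − e)² = 81796.0225 → L = 286.0000 → L = 286
check at θ₃=359°: x = 310.9755 (printed 310.9755) ✓

r = 25, L = 286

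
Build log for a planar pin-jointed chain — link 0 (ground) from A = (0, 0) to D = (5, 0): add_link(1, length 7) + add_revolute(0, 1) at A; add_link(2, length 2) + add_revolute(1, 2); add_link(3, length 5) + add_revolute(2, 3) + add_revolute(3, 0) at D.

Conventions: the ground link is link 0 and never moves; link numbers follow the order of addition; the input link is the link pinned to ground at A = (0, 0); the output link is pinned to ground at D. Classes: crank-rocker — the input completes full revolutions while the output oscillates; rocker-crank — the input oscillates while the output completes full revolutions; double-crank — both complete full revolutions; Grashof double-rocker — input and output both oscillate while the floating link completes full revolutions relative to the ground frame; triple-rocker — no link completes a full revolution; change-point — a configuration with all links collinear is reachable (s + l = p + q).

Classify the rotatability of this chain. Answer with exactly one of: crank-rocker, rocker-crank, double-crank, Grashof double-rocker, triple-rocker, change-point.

lengths: ground=5, input=7, coupler=2, output=5
sorted: s=2 (shortest), l=7 (longest), p+q=10
s + l = 9 vs p + q = 10
s + l < p + q (Grashof) with shortest = coupler link → Grashof double-rocker

Grashof double-rocker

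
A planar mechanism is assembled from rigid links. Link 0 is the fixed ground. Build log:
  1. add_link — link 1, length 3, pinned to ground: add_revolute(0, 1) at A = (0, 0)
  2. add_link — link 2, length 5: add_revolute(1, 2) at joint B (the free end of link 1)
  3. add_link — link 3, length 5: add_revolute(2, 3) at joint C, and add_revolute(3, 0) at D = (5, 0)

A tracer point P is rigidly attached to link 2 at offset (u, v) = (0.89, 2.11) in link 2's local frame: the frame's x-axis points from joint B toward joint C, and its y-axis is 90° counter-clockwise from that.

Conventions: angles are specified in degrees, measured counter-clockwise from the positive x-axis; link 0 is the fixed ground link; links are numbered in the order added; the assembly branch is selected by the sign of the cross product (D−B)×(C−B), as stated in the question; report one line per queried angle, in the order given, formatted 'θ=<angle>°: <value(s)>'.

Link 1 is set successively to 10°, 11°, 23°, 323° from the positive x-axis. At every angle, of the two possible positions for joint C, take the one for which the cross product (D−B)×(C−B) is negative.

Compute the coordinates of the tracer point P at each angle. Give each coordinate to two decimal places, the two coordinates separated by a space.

A=(0,0), D=(5.00,0)
θ=10°: B = A + 3.00·(cos10°, sin10°) = (2.9544, 0.5209)
θ=10°: |BD| = 2.1109
θ=10°: circle(B,5.00) ∩ circle(D,5.00): a=1.0554, h=4.8873
θ=10°:   candidates: C₊=(5.1834,4.9966) cross=10.317; C₋=(2.7711,-4.4757) cross=-10.317
θ=10°:   branch - wants cross < 0 → take C=(2.7711,-4.4757) (cross=-10.317)
θ=10°: ex = (C−B)/|BC| = (-0.0367,-0.9993); ey = (0.9993,-0.0367)
θ=10°: P = B + 0.89·ex + 2.11·ey = (5.0304,-0.4458)
θ=11°: B = A + 3.00·(cos11°, sin11°) = (2.9449, 0.5724)
θ=11°: |BD| = 2.1334
θ=11°: circle(B,5.00) ∩ circle(D,5.00): a=1.0667, h=4.8849
θ=11°:   candidates: C₊=(5.2832,4.9920) cross=10.421; C₋=(2.6617,-4.4195) cross=-10.421
θ=11°:   branch - wants cross < 0 → take C=(2.6617,-4.4195) (cross=-10.421)
θ=11°: ex = (C−B)/|BC| = (-0.0566,-0.9984); ey = (0.9984,-0.0566)
θ=11°: P = B + 0.89·ex + 2.11·ey = (5.0011,-0.4356)
θ=23°: B = A + 3.00·(cos23°, sin23°) = (2.7615, 1.1722)
θ=23°: |BD| = 2.5268
θ=23°: circle(B,5.00) ∩ circle(D,5.00): a=1.2634, h=4.8377
θ=23°:   candidates: C₊=(6.1250,4.8718) cross=12.224; C₋=(1.6365,-3.6996) cross=-12.224
θ=23°:   branch - wants cross < 0 → take C=(1.6365,-3.6996) (cross=-12.224)
θ=23°: ex = (C−B)/|BC| = (-0.2250,-0.9744); ey = (0.9744,-0.2250)
θ=23°: P = B + 0.89·ex + 2.11·ey = (4.6172,-0.1697)
θ=323°: B = A + 3.00·(cos323°, sin323°) = (2.3959, -1.8054)
θ=323°: |BD| = 3.1687
θ=323°: circle(B,5.00) ∩ circle(D,5.00): a=1.5844, h=4.7423
θ=323°:   candidates: C₊=(0.9959,2.9946) cross=15.027; C₋=(6.4000,-4.8000) cross=-15.027
θ=323°:   branch - wants cross < 0 → take C=(6.4000,-4.8000) (cross=-15.027)
θ=323°: ex = (C−B)/|BC| = (0.8008,-0.5989); ey = (0.5989,0.8008)
θ=323°: P = B + 0.89·ex + 2.11·ey = (4.3723,-0.6488)

θ=10°: 5.03 -0.45
θ=11°: 5.00 -0.44
θ=23°: 4.62 -0.17
θ=323°: 4.37 -0.65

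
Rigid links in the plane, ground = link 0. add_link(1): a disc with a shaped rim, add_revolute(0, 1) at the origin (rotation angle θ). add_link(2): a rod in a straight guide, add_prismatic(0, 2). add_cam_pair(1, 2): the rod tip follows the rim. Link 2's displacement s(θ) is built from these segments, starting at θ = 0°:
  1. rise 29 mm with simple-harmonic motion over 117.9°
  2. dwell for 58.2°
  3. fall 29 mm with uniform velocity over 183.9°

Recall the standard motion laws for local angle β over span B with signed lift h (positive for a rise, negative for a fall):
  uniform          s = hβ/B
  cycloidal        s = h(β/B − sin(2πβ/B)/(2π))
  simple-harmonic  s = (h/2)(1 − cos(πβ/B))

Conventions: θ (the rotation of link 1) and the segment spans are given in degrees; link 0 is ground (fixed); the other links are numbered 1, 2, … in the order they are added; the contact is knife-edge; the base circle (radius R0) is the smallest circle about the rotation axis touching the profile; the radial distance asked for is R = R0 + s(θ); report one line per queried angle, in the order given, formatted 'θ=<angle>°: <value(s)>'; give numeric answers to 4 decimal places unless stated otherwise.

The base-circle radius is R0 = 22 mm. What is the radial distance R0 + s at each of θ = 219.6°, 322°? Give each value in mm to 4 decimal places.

segment 1 (0° to 117.9°, simple-harmonic, h = 29) is passed completely: s = 0.0000 + (29) = 29.0000
segment 2 (117.9° to 176.1°, dwell): s unchanged at 29.0000
θ = 219.6° falls in segment 3 (176.1° to 360°, uniform, h = -29): β = 219.6 − 176.1 = 43.5°, B = 183.9°; Δs = -29·43.5/183.9 = -6.8597; s = 29.0000 − 6.8597 = 22.1403
θ = 322° falls in segment 3 (176.1° to 360°, uniform, h = -29): β = 322 − 176.1 = 145.9°, B = 183.9°; Δs = -29·145.9/183.9 = -23.0076; s = 29.0000 − 23.0076 = 5.9924
θ=219.6°: R = R0 + s = 22 + 22.1403 = 44.1403
θ=322°: R = R0 + s = 22 + 5.9924 = 27.9924

θ=219.6°: 44.1403
θ=322°: 27.9924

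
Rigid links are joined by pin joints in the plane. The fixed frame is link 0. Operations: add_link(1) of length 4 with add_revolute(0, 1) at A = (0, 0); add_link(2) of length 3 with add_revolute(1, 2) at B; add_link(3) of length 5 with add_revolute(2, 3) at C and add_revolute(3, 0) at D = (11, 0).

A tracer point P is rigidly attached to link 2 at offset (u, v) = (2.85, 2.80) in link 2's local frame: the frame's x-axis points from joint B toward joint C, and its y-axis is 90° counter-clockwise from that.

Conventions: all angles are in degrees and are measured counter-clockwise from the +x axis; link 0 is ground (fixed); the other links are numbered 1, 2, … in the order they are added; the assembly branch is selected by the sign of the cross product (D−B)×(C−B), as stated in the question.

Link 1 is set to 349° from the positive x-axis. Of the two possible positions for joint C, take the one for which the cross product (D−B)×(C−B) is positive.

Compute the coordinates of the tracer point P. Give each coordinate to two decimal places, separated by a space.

A=(0,0), D=(11.00,0)
B = A + 4.00·(cos349°, sin349°) = (3.9265, -0.7632)
|BD| = 7.1145
circle(B,3.00) ∩ circle(D,5.00): a=2.4328, h=1.7554
  candidates: C₊=(6.1570,1.2430) cross=12.489; C₋=(6.5336,-2.2475) cross=-12.489
  branch + wants cross > 0 → take C=(6.1570,1.2430) (cross=12.489)
ex = (C−B)/|BC| = (0.7435,0.6687); ey = (-0.6687,0.7435)
P = B + 2.85·ex + 2.80·ey = (4.1730,3.2245)

4.17 3.22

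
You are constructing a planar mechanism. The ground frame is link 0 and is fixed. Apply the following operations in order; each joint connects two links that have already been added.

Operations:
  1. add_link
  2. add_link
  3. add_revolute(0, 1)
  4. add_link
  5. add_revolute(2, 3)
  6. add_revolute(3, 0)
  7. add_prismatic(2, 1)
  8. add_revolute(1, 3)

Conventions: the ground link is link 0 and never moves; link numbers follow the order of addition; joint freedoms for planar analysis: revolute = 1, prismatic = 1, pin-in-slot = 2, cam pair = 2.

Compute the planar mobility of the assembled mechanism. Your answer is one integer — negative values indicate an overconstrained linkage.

link 0 = ground. State L|J1|J2 = 1|0|0
+link1  2|0|0
+link2  3|0|0
R(0,1) f=1→J1  3|1|0
+link3  4|1|0
R(2,3) f=1→J1  4|2|0
R(3,0) f=1→J1  4|3|0
P(2,1) f=1→J1  4|4|0
R(1,3) f=1→J1  4|5|0
M = 3(4−1)−2·5−0 = 9−10−0 = -1

M = -1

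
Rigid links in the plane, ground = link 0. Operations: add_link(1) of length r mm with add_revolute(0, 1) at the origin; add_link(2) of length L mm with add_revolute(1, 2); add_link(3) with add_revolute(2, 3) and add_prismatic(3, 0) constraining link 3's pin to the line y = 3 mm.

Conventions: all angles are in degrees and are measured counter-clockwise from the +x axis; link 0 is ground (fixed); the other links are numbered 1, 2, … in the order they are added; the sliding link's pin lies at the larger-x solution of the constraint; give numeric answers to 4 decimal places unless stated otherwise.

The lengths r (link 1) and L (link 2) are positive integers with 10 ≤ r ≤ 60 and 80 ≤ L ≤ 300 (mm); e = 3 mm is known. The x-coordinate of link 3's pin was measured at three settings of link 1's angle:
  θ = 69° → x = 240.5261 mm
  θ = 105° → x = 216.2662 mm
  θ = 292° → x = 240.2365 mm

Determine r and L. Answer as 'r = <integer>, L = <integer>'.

constraint per measurement: (x − r cos θ)² + (r sin θ − e)² = L²
subtracting the θ₁ and θ₂ equations cancels the r² and L² terms:
r = (x₁² − x₂²) / (2[(x₁cos θ₁ + e sin θ₁) − (x₂cos θ₂ + e sin θ₂)]) = 39.0000 → r = 39
L² = (x₁ − r cos θ₁)² + (r sin θ₁ − e)² = 52440.9930 → L = 229.0000 → L = 229
check at θ₃=292°: x = 240.2365 (printed 240.2365) ✓

r = 39, L = 229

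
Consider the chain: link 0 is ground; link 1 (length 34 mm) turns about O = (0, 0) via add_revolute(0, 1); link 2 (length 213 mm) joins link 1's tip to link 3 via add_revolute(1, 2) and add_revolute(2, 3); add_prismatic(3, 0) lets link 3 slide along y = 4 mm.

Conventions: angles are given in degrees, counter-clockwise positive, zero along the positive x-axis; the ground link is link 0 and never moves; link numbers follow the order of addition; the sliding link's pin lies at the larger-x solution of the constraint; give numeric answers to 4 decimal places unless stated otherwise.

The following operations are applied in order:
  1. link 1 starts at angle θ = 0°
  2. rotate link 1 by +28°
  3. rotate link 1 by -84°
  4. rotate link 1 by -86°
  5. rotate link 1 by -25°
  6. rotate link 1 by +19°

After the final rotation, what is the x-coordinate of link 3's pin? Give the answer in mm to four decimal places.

geometry: r = 34 mm, L = 213 mm, e = 4 mm; θ starts at 0°
rotate link 1 by +28°: θ ← 0° +28° = 28°
rotate link 1 by -84°: θ ← 28° -84° = -56°
rotate link 1 by -86°: θ ← -56° -86° = -142°
rotate link 1 by -25°: θ ← -142° -25° = -167°
rotate link 1 by +19°: θ ← -167° +19° = -148°
crank pin P = (r cos θ, r sin θ) = (-28.833635, -18.017255)
h = r sin θ − e = -18.017255 − 4 = -22.017255
x = r cos θ + √(L² − h²) = -28.833635 + 211.859011 = 183.025376

183.0254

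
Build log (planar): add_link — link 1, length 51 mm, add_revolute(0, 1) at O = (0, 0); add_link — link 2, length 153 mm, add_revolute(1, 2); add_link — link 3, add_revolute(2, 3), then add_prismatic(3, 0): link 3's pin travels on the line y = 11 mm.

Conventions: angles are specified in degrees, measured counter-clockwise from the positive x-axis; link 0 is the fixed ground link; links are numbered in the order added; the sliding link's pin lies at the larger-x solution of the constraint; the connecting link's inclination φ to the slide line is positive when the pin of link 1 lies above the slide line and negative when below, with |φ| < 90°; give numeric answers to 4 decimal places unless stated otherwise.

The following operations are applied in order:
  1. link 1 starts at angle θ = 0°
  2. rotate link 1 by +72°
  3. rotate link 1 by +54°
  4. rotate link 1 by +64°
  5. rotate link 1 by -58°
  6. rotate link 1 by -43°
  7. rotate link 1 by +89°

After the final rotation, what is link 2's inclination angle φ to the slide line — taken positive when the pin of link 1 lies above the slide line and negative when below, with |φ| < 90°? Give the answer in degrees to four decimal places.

geometry: r = 51 mm, L = 153 mm, e = 11 mm; θ starts at 0°
rotate link 1 by +72°: θ ← 0° +72° = 72°
rotate link 1 by +54°: θ ← 72° +54° = 126°
rotate link 1 by +64°: θ ← 126° +64° = 190°
rotate link 1 by -58°: θ ← 190° -58° = 132°
rotate link 1 by -43°: θ ← 132° -43° = 89°
rotate link 1 by +89°: θ ← 89° +89° = 178°
h = r sin θ − e = 1.779874 − 11 = -9.220126
sin φ = h / L = -9.220126 / 153 = -0.06026226
φ = arcsin(-0.06026226) = -3.454866°

-3.4549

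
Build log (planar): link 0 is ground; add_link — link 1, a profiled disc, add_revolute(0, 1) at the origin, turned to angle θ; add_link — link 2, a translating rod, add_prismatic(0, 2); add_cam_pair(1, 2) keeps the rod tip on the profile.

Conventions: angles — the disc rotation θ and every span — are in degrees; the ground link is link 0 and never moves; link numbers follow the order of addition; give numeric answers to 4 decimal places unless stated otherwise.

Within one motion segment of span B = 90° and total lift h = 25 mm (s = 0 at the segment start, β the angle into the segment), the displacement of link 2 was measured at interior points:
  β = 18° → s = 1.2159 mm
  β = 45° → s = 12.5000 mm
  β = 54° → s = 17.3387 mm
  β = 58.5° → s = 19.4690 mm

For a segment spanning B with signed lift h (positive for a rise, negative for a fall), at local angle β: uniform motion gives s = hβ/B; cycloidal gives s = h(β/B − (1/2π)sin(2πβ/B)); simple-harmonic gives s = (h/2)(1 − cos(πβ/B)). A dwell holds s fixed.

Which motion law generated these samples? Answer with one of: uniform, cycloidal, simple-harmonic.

candidates at β/B = r: uniform s = h·r (linear in β); cycloidal s = h·(r − sin(2πr)/(2π)); simple-harmonic s = (h/2)(1 − cos(πr))
β=18°: printed 1.2159 | uniform 5.0000, cycloidal 1.2159, simple-harmonic 2.3873
β=45°: printed 12.5000 | uniform 12.5000, cycloidal 12.5000, simple-harmonic 12.5000
β=54°: printed 17.3387 | uniform 15.0000, cycloidal 17.3387, simple-harmonic 16.3627
β=58.5°: printed 19.4690 | uniform 16.2500, cycloidal 19.4690, simple-harmonic 18.1749
only one law matches every sample → cycloidal

cycloidal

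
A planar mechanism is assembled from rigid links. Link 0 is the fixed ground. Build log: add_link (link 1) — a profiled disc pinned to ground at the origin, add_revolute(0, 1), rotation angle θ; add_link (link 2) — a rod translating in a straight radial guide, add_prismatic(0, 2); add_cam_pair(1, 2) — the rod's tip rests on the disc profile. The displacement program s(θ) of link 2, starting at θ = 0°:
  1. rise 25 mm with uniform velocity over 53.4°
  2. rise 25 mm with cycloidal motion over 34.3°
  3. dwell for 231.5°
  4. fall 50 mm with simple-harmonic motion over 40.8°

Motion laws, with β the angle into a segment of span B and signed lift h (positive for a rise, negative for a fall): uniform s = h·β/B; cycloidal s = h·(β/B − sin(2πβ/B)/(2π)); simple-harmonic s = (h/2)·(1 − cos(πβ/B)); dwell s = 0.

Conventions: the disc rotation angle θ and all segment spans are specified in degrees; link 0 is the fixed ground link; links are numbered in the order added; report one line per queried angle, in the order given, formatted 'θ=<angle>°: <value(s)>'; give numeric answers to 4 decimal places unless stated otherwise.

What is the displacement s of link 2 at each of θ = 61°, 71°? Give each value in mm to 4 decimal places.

seg 1 [0°–53.4°] uniform, h=25: full span → s += 25 → s = 25.0000
seg 2 [53.4°–87.7°] cycloidal, h=25: θ=61° here. β=7.6, B=34.3. 25·(0.2216 − sin(2π·0.2216)/(2π)) = 1.6238 → s = 26.6238
seg 2 [53.4°–87.7°] cycloidal, h=25: θ=71° here. β=17.6, B=34.3. 25·(0.5131 − sin(2π·0.5131)/(2π)) = 13.1556 → s = 38.1556

θ=61°: 26.6238
θ=71°: 38.1556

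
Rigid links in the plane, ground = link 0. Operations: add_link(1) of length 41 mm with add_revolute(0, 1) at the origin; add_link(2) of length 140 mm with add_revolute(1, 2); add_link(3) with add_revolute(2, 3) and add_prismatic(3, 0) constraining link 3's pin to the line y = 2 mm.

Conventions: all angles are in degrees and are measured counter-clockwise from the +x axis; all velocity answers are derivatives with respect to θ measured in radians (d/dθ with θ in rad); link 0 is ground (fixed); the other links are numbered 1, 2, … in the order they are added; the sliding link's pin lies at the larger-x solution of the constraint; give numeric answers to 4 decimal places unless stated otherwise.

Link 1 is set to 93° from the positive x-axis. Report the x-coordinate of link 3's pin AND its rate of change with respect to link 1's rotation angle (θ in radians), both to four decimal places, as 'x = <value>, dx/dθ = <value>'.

geometry: r = 41 mm, L = 140 mm, e = 2 mm
crank pin P = (r cos θ, r sin θ) = (-2.145774, 40.943811)
h = r sin θ − e = 40.943811 − 2 = 38.943811
x = r cos θ + √(L² − h²) = -2.145774 + 134.474457 = 132.328683
dx/dθ = −r sin θ − h·r cos θ/√(L² − h²) (θ in radians; h = 38.943811) = -40.322395

x = 132.3287, dx/dθ = -40.3224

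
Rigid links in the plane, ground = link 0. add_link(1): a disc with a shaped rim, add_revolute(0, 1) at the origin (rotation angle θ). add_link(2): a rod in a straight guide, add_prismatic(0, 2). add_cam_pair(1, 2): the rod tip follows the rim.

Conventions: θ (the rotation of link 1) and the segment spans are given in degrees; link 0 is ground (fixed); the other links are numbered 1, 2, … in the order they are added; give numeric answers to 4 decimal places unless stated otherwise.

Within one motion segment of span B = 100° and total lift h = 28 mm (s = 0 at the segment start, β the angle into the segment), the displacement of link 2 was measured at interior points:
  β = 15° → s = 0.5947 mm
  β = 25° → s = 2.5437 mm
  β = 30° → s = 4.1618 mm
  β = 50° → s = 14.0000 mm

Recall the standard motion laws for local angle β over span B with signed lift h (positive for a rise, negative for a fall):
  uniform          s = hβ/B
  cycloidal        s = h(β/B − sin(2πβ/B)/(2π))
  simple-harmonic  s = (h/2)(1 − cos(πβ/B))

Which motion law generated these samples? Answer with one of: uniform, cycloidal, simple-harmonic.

candidates at β/B = r: uniform s = h·r (linear in β); cycloidal s = h·(r − sin(2πr)/(2π)); simple-harmonic s = (h/2)(1 − cos(πr))
β=15°: printed 0.5947 | uniform 4.2000, cycloidal 0.5947, simple-harmonic 1.5259
β=25°: printed 2.5437 | uniform 7.0000, cycloidal 2.5437, simple-harmonic 4.1005
β=30°: printed 4.1618 | uniform 8.4000, cycloidal 4.1618, simple-harmonic 5.7710
β=50°: printed 14.0000 | uniform 14.0000, cycloidal 14.0000, simple-harmonic 14.0000
only one law matches every sample → cycloidal

cycloidal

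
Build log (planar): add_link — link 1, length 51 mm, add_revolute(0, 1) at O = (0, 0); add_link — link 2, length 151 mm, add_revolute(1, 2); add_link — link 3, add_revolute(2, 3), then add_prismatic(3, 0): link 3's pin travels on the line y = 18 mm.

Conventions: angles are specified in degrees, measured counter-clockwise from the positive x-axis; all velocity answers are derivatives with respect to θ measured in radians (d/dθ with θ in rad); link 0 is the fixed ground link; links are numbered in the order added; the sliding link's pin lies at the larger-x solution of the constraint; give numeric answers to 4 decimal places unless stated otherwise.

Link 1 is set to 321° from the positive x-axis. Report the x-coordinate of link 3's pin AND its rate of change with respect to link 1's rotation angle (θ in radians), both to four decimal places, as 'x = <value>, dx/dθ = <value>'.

geometry: r = 51 mm, L = 151 mm, e = 18 mm
crank pin P = (r cos θ, r sin θ) = (39.634444, -32.095340)
h = r sin θ − e = -32.095340 − 18 = -50.095340
x = r cos θ + √(L² − h²) = 39.634444 + 142.448085 = 182.082529
dx/dθ = −r sin θ − h·r cos θ/√(L² − h²) (θ in radians; h = -50.095340) = 46.033758

x = 182.0825, dx/dθ = 46.0338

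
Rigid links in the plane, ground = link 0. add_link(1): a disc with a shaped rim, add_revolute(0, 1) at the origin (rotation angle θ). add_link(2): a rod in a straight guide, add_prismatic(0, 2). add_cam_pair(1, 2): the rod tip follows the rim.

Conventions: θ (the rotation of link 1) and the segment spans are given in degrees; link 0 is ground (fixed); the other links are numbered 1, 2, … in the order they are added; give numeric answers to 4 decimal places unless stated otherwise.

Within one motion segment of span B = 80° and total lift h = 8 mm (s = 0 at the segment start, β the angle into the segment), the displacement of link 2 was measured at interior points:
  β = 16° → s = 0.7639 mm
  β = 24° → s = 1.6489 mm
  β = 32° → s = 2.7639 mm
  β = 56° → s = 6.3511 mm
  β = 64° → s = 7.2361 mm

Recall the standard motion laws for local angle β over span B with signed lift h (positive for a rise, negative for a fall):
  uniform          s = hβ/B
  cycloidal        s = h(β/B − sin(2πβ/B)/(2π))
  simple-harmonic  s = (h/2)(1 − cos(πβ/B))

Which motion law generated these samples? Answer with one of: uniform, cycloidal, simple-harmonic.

candidates at β/B = r: uniform s = h·r (linear in β); cycloidal s = h·(r − sin(2πr)/(2π)); simple-harmonic s = (h/2)(1 − cos(πr))
β=16°: printed 0.7639 | uniform 1.6000, cycloidal 0.3891, simple-harmonic 0.7639
β=24°: printed 1.6489 | uniform 2.4000, cycloidal 1.1891, simple-harmonic 1.6489
β=32°: printed 2.7639 | uniform 3.2000, cycloidal 2.4516, simple-harmonic 2.7639
β=56°: printed 6.3511 | uniform 5.6000, cycloidal 6.8109, simple-harmonic 6.3511
β=64°: printed 7.2361 | uniform 6.4000, cycloidal 7.6109, simple-harmonic 7.2361
only one law matches every sample → simple-harmonic

simple-harmonic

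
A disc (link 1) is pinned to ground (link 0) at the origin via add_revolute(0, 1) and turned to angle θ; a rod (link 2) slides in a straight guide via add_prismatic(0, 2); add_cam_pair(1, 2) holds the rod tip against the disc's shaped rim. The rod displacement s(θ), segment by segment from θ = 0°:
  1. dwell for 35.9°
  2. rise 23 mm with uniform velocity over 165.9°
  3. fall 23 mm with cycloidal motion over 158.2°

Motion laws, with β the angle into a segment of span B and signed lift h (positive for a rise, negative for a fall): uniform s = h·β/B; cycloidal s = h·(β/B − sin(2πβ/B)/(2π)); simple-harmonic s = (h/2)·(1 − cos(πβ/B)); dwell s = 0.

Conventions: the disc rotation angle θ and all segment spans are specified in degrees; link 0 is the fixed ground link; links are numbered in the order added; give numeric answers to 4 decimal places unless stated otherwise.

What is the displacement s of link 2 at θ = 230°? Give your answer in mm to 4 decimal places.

segment 1 (0° to 35.9°, dwell): s unchanged at 0.0000
segment 2 (35.9° to 201.8°, uniform, h = 23) is passed completely: s = 0.0000 + (23) = 23.0000
θ = 230° falls in segment 3 (201.8° to 360°, cycloidal, h = -23): β = 230 − 201.8 = 28.2°, B = 158.2°; Δs = -23·(0.1783 − sin(2π·0.1783)/(2π)) = -0.8050; s = 23.0000 − 0.8050 = 22.1950

22.1950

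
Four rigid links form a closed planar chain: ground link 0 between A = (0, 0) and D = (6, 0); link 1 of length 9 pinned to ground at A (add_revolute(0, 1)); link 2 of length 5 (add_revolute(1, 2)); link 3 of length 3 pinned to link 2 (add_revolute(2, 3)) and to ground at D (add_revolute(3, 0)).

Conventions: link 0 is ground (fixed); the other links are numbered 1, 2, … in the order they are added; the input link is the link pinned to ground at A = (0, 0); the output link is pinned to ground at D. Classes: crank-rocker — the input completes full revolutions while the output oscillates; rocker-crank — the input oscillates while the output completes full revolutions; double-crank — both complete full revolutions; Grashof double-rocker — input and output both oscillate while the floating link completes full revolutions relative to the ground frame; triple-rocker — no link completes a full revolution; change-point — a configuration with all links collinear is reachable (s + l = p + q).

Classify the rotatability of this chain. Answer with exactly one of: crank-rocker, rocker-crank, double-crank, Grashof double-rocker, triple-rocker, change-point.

lengths: ground=6, input=9, coupler=5, output=3
sorted: s=3 (shortest), l=9 (longest), p+q=11
s + l = 12 vs p + q = 11
s + l > p + q → non-Grashof → no link fully rotates → triple-rocker

triple-rocker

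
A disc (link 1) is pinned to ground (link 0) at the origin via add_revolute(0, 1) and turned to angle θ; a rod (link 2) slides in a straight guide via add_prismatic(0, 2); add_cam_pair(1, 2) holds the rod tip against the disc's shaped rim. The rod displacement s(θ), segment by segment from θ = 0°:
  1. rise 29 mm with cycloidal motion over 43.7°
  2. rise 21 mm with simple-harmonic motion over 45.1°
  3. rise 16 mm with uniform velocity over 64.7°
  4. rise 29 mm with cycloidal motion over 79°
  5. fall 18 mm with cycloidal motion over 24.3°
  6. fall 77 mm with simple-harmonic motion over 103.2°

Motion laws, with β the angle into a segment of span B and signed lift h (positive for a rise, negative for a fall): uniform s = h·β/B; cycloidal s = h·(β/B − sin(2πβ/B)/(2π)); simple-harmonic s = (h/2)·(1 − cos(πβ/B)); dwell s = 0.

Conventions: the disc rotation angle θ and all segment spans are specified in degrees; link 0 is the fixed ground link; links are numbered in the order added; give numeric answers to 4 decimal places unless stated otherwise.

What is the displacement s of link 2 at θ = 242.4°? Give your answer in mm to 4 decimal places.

segment 1 (0° to 43.7°, cycloidal, h = 29) is passed completely: s = 0.0000 + (29) = 29.0000
segment 2 (43.7° to 88.8°, simple-harmonic, h = 21) is passed completely: s = 29.0000 + (21) = 50.0000
segment 3 (88.8° to 153.5°, uniform, h = 16) is passed completely: s = 50.0000 + (16) = 66.0000
segment 4 (153.5° to 232.5°, cycloidal, h = 29) is passed completely: s = 66.0000 + (29) = 95.0000
θ = 242.4° falls in segment 5 (232.5° to 256.8°, cycloidal, h = -18): β = 242.4 − 232.5 = 9.9°, B = 24.3°; Δs = -18·(0.4074 − sin(2π·0.4074)/(2π)) = -5.7591; s = 95.0000 − 5.7591 = 89.2409

89.2409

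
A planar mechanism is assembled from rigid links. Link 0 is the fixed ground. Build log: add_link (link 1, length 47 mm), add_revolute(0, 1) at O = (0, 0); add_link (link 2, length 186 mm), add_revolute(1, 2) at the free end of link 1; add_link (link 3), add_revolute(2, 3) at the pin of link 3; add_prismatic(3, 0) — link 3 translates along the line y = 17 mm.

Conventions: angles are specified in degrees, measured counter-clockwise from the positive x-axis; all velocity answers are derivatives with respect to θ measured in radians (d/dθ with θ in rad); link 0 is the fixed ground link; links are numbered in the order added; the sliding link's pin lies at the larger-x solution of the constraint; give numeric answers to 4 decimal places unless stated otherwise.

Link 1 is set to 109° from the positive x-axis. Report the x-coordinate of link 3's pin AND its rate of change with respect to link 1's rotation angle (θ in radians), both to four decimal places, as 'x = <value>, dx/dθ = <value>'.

geometry: r = 47 mm, L = 186 mm, e = 17 mm
crank pin P = (r cos θ, r sin θ) = (-15.301703, 44.439373)
h = r sin θ − e = 44.439373 − 17 = 27.439373
x = r cos θ + √(L² − h²) = -15.301703 + 183.964890 = 168.663187
dx/dθ = −r sin θ − h·r cos θ/√(L² − h²) (θ in radians; h = 27.439373) = -42.157040

x = 168.6632, dx/dθ = -42.1570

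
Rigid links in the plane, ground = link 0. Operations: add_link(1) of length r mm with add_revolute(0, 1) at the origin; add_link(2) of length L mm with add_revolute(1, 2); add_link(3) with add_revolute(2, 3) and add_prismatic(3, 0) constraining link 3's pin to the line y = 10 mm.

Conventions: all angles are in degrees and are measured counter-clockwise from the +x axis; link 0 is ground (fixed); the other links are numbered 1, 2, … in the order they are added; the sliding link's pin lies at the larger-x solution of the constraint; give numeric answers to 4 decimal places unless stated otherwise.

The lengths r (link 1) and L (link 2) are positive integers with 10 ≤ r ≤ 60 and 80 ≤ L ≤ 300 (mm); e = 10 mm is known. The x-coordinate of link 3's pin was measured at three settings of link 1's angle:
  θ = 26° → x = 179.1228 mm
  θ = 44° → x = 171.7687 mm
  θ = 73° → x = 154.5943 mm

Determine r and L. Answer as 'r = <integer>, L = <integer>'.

constraint per measurement: (x − r cos θ)² + (r sin θ − e)² = L²
subtracting the θ₁ and θ₂ equations cancels the r² and L² terms:
r = (x₁² − x₂²) / (2[(x₁cos θ₁ + e sin θ₁) − (x₂cos θ₂ + e sin θ₂)]) = 36.9999 → r = 37
L² = (x₁ − r cos θ₁)² + (r sin θ₁ − e)² = 21315.9894 → L = 146.0000 → L = 146
check at θ₃=73°: x = 154.5943 (printed 154.5943) ✓

r = 37, L = 146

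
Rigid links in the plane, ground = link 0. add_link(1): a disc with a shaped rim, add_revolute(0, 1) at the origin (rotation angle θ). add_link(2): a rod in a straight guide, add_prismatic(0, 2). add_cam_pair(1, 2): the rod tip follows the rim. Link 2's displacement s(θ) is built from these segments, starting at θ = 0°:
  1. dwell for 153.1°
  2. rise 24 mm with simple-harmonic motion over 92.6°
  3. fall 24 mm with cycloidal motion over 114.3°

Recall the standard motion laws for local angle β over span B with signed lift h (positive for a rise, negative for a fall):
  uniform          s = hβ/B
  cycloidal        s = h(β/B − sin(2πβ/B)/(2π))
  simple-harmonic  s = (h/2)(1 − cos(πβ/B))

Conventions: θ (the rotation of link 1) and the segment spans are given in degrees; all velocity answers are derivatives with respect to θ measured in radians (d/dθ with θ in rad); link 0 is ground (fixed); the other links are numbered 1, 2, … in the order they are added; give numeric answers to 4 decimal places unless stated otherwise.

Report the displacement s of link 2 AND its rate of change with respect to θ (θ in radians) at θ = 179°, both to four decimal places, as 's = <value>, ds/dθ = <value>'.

segment 1 (0° to 153.1°, dwell): s unchanged at 0.0000
θ = 179° falls in segment 2 (153.1° to 245.7°, simple-harmonic, h = 24): β = 179 − 153.1 = 25.9°, B = 92.6°; Δs = 24/2·(1 − cos(π·0.2797)) = 4.3421; s = 0.0000 + 4.3421 = 4.3421
velocity in seg [153.1°–245.7°] (simple-harmonic), θ in radians: β = 25.9° = 0.4520 rad, B = 92.6° = 1.6162 rad; ds/dθ = (πh/(2B)) sin(πβ/B) = (π·24/(2·1.6162)) sin(π·0.2797) = 17.958963 mm/rad

s = 4.3421, ds/dθ = 17.9590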